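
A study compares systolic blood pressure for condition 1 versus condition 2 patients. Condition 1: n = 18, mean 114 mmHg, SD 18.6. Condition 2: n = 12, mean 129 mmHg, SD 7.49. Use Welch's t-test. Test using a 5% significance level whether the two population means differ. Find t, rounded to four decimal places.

-3.0686

Let group 1 = condition 1, group 2 = condition 2. H0: μ_1 = μ_2; H1: μ_1 ≠ μ_2 (Welch's two-sample t-test, two-sided).
t = (x̄_1 − x̄_2)/√(s_1²/n_1 + s_2²/n_2) = (114 − 129)/√(18.6²/18 + 7.49²/12) = -3.0686
Welch–Satterthwaite df ≈ 24.07
Two-sided p-value ≈ 0.005
Since p ≈ 0.005 < α = 0.05, reject H0; the data support H1.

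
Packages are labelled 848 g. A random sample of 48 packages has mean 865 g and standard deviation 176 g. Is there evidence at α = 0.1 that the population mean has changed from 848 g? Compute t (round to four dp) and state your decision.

H0: μ = 848; H1: μ ≠ 848 (one-sample t-test, two-sided).
t = (x̄ − μ₀)/(s/√n) = (865 − 848)/(176/√48) = 0.6692
df = n − 1 = 47
Two-sided p-value ≈ 0.5066
Since p ≈ 0.5066 > α = 0.1, fail to reject H0; the evidence is not statistically significant.

t = 0.6692; fail to reject H0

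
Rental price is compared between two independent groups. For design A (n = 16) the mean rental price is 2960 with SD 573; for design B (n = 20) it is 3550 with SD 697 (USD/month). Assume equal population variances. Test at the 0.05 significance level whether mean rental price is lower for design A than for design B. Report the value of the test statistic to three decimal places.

-2.726

Let group 1 = design A, group 2 = design B. H0: μ_1 = μ_2; H1: μ_1 < μ_2 (two-sample pooled-variance t-test, left-tailed).
s_p² = [(16−1)·573² + (20−1)·697²]/(16+20−2) = 416333
t = (2960 − 3550)/√[416333·(1/16 + 1/20)] = -2.726
df = n₁ + n₂ − 2 = 34
p-value = P(T ≤ -2.726) ≈ 0.0050
Since p ≈ 0.0050 < α = 0.05, reject H0; the data support H1.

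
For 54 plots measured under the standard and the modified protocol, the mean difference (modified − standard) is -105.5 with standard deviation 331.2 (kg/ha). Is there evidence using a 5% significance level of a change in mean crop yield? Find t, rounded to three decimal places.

-2.341

H0: μ_d = 0; H1: μ_d ≠ 0 (paired t-test on the differences, two-sided).
t = d̄/(s_d/√n) = -105.5/(331.2/√54) = -2.341
df = n − 1 = 53
Two-sided p-value ≈ 0.0230
Since p ≈ 0.0230 < α = 0.05, reject H0; the data support H1.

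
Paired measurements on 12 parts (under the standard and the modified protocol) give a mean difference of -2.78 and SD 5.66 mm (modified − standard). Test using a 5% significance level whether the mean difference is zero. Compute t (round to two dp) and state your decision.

t = -1.70; fail to reject H0

H0: μ_d = 0; H1: μ_d ≠ 0 (paired t-test on the differences, two-sided).
t = d̄/(s_d/√n) = -2.78/(5.66/√12) = -1.70
df = n − 1 = 11
Two-sided p-value ≈ 0.1169
Since p ≈ 0.1169 > α = 0.05, fail to reject H0; the data do not provide sufficient evidence against H0.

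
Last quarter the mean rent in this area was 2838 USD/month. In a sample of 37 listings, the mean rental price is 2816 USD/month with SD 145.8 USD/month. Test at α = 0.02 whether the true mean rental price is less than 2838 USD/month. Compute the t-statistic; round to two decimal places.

-0.92

H0: μ = 2838; H1: μ < 2838 (one-sample t-test, left-tailed).
t = (x̄ − μ₀)/(s/√n) = (2816 − 2838)/(145.8/√37) = -0.92
df = n − 1 = 36
p-value = P(T ≤ -0.92) ≈ 0.182
Since p ≈ 0.182 > α = 0.02, fail to reject H0; the evidence is not statistically significant.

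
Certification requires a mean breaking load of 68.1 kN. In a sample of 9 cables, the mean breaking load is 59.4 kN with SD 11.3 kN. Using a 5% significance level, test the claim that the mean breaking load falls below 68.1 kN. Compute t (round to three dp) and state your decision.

t = -2.310; reject H0

H0: μ = 68.1; H1: μ < 68.1 (one-sample t-test, left-tailed).
t = (x̄ − μ₀)/(s/√n) = (59.4 − 68.1)/(11.3/√9) = -2.310
df = n − 1 = 8
p-value = P(T ≤ -2.310) ≈ 0.0249
Since p ≈ 0.0249 < α = 0.05, reject H0; the data support H1.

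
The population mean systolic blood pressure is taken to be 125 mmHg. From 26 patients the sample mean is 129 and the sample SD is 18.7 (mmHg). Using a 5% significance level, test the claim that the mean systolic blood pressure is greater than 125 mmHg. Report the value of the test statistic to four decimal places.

H0: μ = 125; H1: μ > 125 (one-sample t-test, right-tailed).
t = (x̄ − μ₀)/(s/√n) = (129 − 125)/(18.7/√26) = 1.0907
df = n − 1 = 25
p-value = P(T ≥ 1.0907) ≈ 0.1429
Since p ≈ 0.1429 > α = 0.05, fail to reject H0; the data do not provide sufficient evidence against H0.

1.0907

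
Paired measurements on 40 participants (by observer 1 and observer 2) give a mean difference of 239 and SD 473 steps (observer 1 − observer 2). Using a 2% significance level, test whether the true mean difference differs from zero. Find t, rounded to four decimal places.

3.1957

H0: μ_d = 0; H1: μ_d ≠ 0 (paired t-test on the differences, two-sided).
t = d̄/(s_d/√n) = 239/(473/√40) = 3.1957
df = n − 1 = 39
Two-sided p-value ≈ 0.003
Since p ≈ 0.003 < α = 0.02, reject H0; the data support H1.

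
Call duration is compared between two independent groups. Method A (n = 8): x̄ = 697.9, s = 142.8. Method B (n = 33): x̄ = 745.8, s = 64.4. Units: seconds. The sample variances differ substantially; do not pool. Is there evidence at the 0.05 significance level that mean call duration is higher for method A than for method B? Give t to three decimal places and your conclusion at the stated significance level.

Let group 1 = method A, group 2 = method B. H0: μ_1 = μ_2; H1: μ_1 > μ_2 (Welch's two-sample t-test, right-tailed).
t = (x̄_1 − x̄_2)/√(s_1²/n_1 + s_2²/n_2) = (697.9 − 745.8)/√(142.8²/8 + 64.4²/33) = -0.926
Welch–Satterthwaite df ≈ 7.70
p-value = P(T ≥ -0.926) ≈ 0.8088
Since p ≈ 0.8088 > α = 0.05, fail to reject H0; the evidence is not statistically significant.

t = -0.926; fail to reject H0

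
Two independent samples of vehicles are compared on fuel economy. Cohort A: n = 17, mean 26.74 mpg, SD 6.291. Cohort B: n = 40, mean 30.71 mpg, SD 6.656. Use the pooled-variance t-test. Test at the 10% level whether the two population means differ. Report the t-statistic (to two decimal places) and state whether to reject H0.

Let group 1 = cohort A, group 2 = cohort B. H0: μ_1 = μ_2; H1: μ_1 ≠ μ_2 (two-sample pooled-variance t-test, two-sided).
s_p² = [(17−1)·6.291² + (40−1)·6.656²]/(17+40−2) = 42.9276
t = (26.74 − 30.71)/√[42.9276·(1/17 + 1/40)] = -2.09
df = n₁ + n₂ − 2 = 55
Two-sided p-value ≈ 0.0410
Since p ≈ 0.0410 < α = 0.1, reject H0; the evidence is statistically significant.

t = -2.09; reject H0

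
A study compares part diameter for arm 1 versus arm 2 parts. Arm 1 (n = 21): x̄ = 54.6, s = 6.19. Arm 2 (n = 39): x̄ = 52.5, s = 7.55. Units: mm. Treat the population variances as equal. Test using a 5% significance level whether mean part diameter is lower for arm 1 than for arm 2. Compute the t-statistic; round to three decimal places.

1.091

Let group 1 = arm 1, group 2 = arm 2. H0: μ_1 = μ_2; H1: μ_1 < μ_2 (two-sample pooled-variance t-test, left-tailed).
s_p² = [(21−1)·6.19² + (39−1)·7.55²]/(21+39−2) = 50.5589
t = (54.6 − 52.5)/√[50.5589·(1/21 + 1/39)] = 1.091
df = n₁ + n₂ − 2 = 58
p-value = P(T ≤ 1.091) ≈ 0.8601
Since p ≈ 0.8601 > α = 0.05, fail to reject H0; the data do not provide sufficient evidence against H0.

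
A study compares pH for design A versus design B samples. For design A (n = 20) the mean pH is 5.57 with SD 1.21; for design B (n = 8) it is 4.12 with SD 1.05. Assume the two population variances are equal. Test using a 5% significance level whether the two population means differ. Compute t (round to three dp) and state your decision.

Let group 1 = design A, group 2 = design B. H0: μ_1 = μ_2; H1: μ_1 ≠ μ_2 (two-sample pooled-variance t-test, two-sided).
s_p² = [(20−1)·1.21² + (8−1)·1.05²]/(20+8−2) = 1.36675
t = (5.57 − 4.12)/√[1.36675·(1/20 + 1/8)] = 2.965
df = n₁ + n₂ − 2 = 26
Two-sided p-value ≈ 0.006
Since p ≈ 0.006 < α = 0.05, reject H0; the data support H1.

t = 2.965; reject H0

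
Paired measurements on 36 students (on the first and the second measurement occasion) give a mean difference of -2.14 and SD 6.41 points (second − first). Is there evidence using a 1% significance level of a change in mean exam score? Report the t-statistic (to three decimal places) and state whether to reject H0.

t = -2.003; fail to reject H0

H0: μ_d = 0; H1: μ_d ≠ 0 (paired t-test on the differences, two-sided).
t = d̄/(s_d/√n) = -2.14/(6.41/√36) = -2.003
df = n − 1 = 35
Two-sided p-value ≈ 0.053
Since p ≈ 0.053 > α = 0.01, fail to reject H0; the evidence is not statistically significant.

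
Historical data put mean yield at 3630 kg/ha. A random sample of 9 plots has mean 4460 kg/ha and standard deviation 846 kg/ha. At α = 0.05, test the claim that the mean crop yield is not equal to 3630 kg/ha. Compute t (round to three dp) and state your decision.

t = 2.943; reject H0

H0: μ = 3630; H1: μ ≠ 3630 (one-sample t-test, two-sided).
t = (x̄ − μ₀)/(s/√n) = (4460 − 3630)/(846/√9) = 2.943
df = n − 1 = 8
Two-sided p-value ≈ 0.0186
Since p ≈ 0.0186 < α = 0.05, reject H0; the data support H1.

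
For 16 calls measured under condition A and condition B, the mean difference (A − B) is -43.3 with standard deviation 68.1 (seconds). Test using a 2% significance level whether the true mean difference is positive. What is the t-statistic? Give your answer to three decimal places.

-2.543

H0: μ_d = 0; H1: μ_d > 0 (paired t-test on the differences, right-tailed).
t = d̄/(s_d/√n) = -43.3/(68.1/√16) = -2.543
df = n − 1 = 15
p-value = P(T ≥ -2.543) ≈ 0.9888
Since p ≈ 0.9888 > α = 0.02, fail to reject H0; the data do not provide sufficient evidence against H0.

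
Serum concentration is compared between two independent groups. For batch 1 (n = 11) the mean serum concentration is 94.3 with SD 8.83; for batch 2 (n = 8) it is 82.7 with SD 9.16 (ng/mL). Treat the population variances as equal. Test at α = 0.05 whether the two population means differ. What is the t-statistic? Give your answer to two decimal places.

2.78

Let group 1 = batch 1, group 2 = batch 2. H0: μ_1 = μ_2; H1: μ_1 ≠ μ_2 (two-sample pooled-variance t-test, two-sided).
s_p² = [(11−1)·8.83² + (8−1)·9.16²]/(11+8−2) = 80.4134
t = (94.3 − 82.7)/√[80.4134·(1/11 + 1/8)] = 2.78
df = n₁ + n₂ − 2 = 17
Two-sided p-value ≈ 0.013
Since p ≈ 0.013 < α = 0.05, reject H0; the evidence is statistically significant.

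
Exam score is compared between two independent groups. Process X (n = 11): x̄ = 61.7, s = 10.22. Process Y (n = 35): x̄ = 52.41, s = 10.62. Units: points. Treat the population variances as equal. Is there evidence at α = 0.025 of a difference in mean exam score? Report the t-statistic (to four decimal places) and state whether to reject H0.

Let group 1 = process X, group 2 = process Y. H0: μ_1 = μ_2; H1: μ_1 ≠ μ_2 (two-sample pooled-variance t-test, two-sided).
s_p² = [(11−1)·10.22² + (35−1)·10.62²]/(11+35−2) = 110.89
t = (61.7 − 52.41)/√[110.89·(1/11 + 1/35)] = 2.5522
df = n₁ + n₂ − 2 = 44
Two-sided p-value ≈ 0.0143
Since p ≈ 0.0143 < α = 0.025, reject H0; the evidence is statistically significant.

t = 2.5522; reject H0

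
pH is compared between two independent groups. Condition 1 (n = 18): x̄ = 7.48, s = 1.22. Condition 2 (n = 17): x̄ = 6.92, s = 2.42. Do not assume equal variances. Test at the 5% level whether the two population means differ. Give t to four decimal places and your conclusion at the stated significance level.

Let group 1 = condition 1, group 2 = condition 2. H0: μ_1 = μ_2; H1: μ_1 ≠ μ_2 (Welch's two-sample t-test, two-sided).
t = (x̄_1 − x̄_2)/√(s_1²/n_1 + s_2²/n_2) = (7.48 − 6.92)/√(1.22²/18 + 2.42²/17) = 0.8568
Welch–Satterthwaite df ≈ 23.34
Two-sided p-value ≈ 0.400
Since p ≈ 0.400 > α = 0.05, fail to reject H0; the evidence is not statistically significant.

t = 0.8568; fail to reject H0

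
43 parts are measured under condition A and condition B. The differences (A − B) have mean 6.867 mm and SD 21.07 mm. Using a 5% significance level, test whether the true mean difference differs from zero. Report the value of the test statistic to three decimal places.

2.137

H0: μ_d = 0; H1: μ_d ≠ 0 (paired t-test on the differences, two-sided).
t = d̄/(s_d/√n) = 6.867/(21.07/√43) = 2.137
df = n − 1 = 42
Two-sided p-value ≈ 0.038
Since p ≈ 0.038 < α = 0.05, reject H0; the data support H1.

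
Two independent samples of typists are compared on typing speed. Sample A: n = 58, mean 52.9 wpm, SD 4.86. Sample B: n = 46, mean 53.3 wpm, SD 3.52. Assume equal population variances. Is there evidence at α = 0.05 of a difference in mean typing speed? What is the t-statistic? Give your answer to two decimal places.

Let group 1 = sample A, group 2 = sample B. H0: μ_1 = μ_2; H1: μ_1 ≠ μ_2 (two-sample pooled-variance t-test, two-sided).
s_p² = [(58−1)·4.86² + (46−1)·3.52²]/(58+46−2) = 18.6655
t = (52.9 − 53.3)/√[18.6655·(1/58 + 1/46)] = -0.47
df = n₁ + n₂ − 2 = 102
Two-sided p-value ≈ 0.640
Since p ≈ 0.640 > α = 0.05, fail to reject H0; the data do not provide sufficient evidence against H0.

-0.47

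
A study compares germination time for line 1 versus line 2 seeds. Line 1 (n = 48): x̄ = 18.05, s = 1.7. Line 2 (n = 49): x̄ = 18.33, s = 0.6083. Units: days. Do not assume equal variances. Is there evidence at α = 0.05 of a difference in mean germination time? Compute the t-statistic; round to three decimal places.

Let group 1 = line 1, group 2 = line 2. H0: μ_1 = μ_2; H1: μ_1 ≠ μ_2 (Welch's two-sample t-test, two-sided).
t = (x̄_1 − x̄_2)/√(s_1²/n_1 + s_2²/n_2) = (18.05 − 18.33)/√(1.7²/48 + 0.6083²/49) = -1.076
Welch–Satterthwaite df ≈ 58.63
Two-sided p-value ≈ 0.286
Since p ≈ 0.286 > α = 0.05, fail to reject H0; the evidence is not statistically significant.

-1.076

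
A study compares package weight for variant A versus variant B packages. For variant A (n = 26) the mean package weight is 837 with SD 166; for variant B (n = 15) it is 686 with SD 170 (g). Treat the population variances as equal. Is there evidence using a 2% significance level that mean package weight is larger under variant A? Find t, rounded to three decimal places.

Let group 1 = variant A, group 2 = variant B. H0: μ_1 = μ_2; H1: μ_1 > μ_2 (two-sample pooled-variance t-test, right-tailed).
s_p² = [(26−1)·166² + (15−1)·170²]/(26+15−2) = 28038.5
t = (837 − 686)/√[28038.5·(1/26 + 1/15)] = 2.781
df = n₁ + n₂ − 2 = 39
p-value = P(T ≥ 2.781) ≈ 0.0041
Since p ≈ 0.0041 < α = 0.02, reject H0; the evidence is statistically significant.

2.781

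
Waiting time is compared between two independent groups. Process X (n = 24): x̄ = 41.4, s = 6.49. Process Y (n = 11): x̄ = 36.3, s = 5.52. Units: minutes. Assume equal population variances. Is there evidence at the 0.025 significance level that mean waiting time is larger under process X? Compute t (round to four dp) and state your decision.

Let group 1 = process X, group 2 = process Y. H0: μ_1 = μ_2; H1: μ_1 > μ_2 (two-sample pooled-variance t-test, right-tailed).
s_p² = [(24−1)·6.49² + (11−1)·5.52²]/(24+11−2) = 38.5899
t = (41.4 − 36.3)/√[38.5899·(1/24 + 1/11)] = 2.2548
df = n₁ + n₂ − 2 = 33
p-value = P(T ≥ 2.2548) ≈ 0.015
Since p ≈ 0.015 < α = 0.025, reject H0; the data support H1.

t = 2.2548; reject H0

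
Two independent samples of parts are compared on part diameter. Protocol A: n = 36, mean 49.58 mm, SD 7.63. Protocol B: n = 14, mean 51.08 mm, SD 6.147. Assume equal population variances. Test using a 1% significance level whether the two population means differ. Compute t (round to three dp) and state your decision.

t = -0.656; fail to reject H0

Let group 1 = protocol A, group 2 = protocol B. H0: μ_1 = μ_2; H1: μ_1 ≠ μ_2 (two-sample pooled-variance t-test, two-sided).
s_p² = [(36−1)·7.63² + (14−1)·6.147²]/(36+14−2) = 52.6834
t = (49.58 − 51.08)/√[52.6834·(1/36 + 1/14)] = -0.656
df = n₁ + n₂ − 2 = 48
Two-sided p-value ≈ 0.515
Since p ≈ 0.515 > α = 0.01, fail to reject H0; the data do not provide sufficient evidence against H0.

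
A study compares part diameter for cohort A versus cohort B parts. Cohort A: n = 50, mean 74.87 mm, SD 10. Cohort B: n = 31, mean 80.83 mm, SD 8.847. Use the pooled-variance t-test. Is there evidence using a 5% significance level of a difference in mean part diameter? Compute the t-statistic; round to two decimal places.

-2.72

Let group 1 = cohort A, group 2 = cohort B. H0: μ_1 = μ_2; H1: μ_1 ≠ μ_2 (two-sample pooled-variance t-test, two-sided).
s_p² = [(50−1)·10² + (31−1)·8.847²]/(50+31−2) = 91.7479
t = (74.87 − 80.83)/√[91.7479·(1/50 + 1/31)] = -2.72
df = n₁ + n₂ − 2 = 79
Two-sided p-value ≈ 0.008
Since p ≈ 0.008 < α = 0.05, reject H0; the evidence is statistically significant.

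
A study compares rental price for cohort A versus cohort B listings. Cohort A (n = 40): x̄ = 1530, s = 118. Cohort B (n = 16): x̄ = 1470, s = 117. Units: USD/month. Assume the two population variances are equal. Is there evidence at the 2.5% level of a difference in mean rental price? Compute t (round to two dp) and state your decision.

t = 1.72; fail to reject H0

Let group 1 = cohort A, group 2 = cohort B. H0: μ_1 = μ_2; H1: μ_1 ≠ μ_2 (two-sample pooled-variance t-test, two-sided).
s_p² = [(40−1)·118² + (16−1)·117²]/(40+16−2) = 13858.7
t = (1530 − 1470)/√[13858.7·(1/40 + 1/16)] = 1.72
df = n₁ + n₂ − 2 = 54
Two-sided p-value ≈ 0.0906
Since p ≈ 0.0906 > α = 0.025, fail to reject H0; the evidence is not statistically significant.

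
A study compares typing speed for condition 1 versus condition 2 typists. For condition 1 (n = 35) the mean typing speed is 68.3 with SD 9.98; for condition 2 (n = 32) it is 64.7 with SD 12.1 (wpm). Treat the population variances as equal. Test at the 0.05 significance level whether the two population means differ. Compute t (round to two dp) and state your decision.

Let group 1 = condition 1, group 2 = condition 2. H0: μ_1 = μ_2; H1: μ_1 ≠ μ_2 (two-sample pooled-variance t-test, two-sided).
s_p² = [(35−1)·9.98² + (32−1)·12.1²]/(35+32−2) = 121.925
t = (68.3 − 64.7)/√[121.925·(1/35 + 1/32)] = 1.33
df = n₁ + n₂ − 2 = 65
Two-sided p-value ≈ 0.1872
Since p ≈ 0.1872 > α = 0.05, fail to reject H0; the data do not provide sufficient evidence against H0.

t = 1.33; fail to reject H0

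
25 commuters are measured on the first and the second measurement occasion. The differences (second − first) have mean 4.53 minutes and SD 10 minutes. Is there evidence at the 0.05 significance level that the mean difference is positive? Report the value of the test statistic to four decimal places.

2.2650

H0: μ_d = 0; H1: μ_d > 0 (paired t-test on the differences, right-tailed).
t = d̄/(s_d/√n) = 4.53/(10/√25) = 2.2650
df = n − 1 = 24
p-value = P(T ≥ 2.2650) ≈ 0.0164
Since p ≈ 0.0164 < α = 0.05, reject H0; the data support H1.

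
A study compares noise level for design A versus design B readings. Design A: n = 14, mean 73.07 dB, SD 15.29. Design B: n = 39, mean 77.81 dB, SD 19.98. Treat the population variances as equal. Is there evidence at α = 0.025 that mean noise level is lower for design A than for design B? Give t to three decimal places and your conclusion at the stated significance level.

Let group 1 = design A, group 2 = design B. H0: μ_1 = μ_2; H1: μ_1 < μ_2 (two-sample pooled-variance t-test, left-tailed).
s_p² = [(14−1)·15.29² + (39−1)·19.98²]/(14+39−2) = 357.035
t = (73.07 − 77.81)/√[357.035·(1/14 + 1/39)] = -0.805
df = n₁ + n₂ − 2 = 51
p-value = P(T ≤ -0.805) ≈ 0.2122
Since p ≈ 0.2122 > α = 0.025, fail to reject H0; the evidence is not statistically significant.

t = -0.805; fail to reject H0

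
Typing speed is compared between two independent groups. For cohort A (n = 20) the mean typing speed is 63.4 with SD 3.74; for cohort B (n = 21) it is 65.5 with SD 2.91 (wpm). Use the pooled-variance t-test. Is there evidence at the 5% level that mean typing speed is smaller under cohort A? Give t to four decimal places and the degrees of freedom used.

Let group 1 = cohort A, group 2 = cohort B. H0: μ_1 = μ_2; H1: μ_1 < μ_2 (two-sample pooled-variance t-test, left-tailed).
s_p² = [(20−1)·3.74² + (21−1)·2.91²]/(20+21−2) = 11.1571
t = (63.4 − 65.5)/√[11.1571·(1/20 + 1/21)] = -2.0122
df = n₁ + n₂ − 2 = 39
p-value = P(T ≤ -2.0122) ≈ 0.026
Since p ≈ 0.026 < α = 0.05, reject H0; the evidence is statistically significant.

t = -2.0122, df = 39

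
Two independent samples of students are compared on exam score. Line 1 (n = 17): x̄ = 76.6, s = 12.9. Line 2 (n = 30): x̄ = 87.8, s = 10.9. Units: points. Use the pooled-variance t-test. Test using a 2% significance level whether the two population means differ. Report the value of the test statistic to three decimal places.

Let group 1 = line 1, group 2 = line 2. H0: μ_1 = μ_2; H1: μ_1 ≠ μ_2 (two-sample pooled-variance t-test, two-sided).
s_p² = [(17−1)·12.9² + (30−1)·10.9²]/(17+30−2) = 135.734
t = (76.6 − 87.8)/√[135.734·(1/17 + 1/30)] = -3.167
df = n₁ + n₂ − 2 = 45
Two-sided p-value ≈ 0.0028
Since p ≈ 0.0028 < α = 0.02, reject H0; the data support H1.

-3.167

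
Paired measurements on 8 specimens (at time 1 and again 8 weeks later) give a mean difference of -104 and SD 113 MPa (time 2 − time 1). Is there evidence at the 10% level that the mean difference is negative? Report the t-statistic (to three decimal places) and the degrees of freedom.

t = -2.603, df = 7

H0: μ_d = 0; H1: μ_d < 0 (paired t-test on the differences, left-tailed).
t = d̄/(s_d/√n) = -104/(113/√8) = -2.603
df = n − 1 = 7
p-value = P(T ≤ -2.603) ≈ 0.018
Since p ≈ 0.018 < α = 0.1, reject H0; the evidence is statistically significant.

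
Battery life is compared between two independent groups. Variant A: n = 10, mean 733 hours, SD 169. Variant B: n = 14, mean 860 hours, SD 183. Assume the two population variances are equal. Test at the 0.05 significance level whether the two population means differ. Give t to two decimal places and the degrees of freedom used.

t = -1.73, df = 22

Let group 1 = variant A, group 2 = variant B. H0: μ_1 = μ_2; H1: μ_1 ≠ μ_2 (two-sample pooled-variance t-test, two-sided).
s_p² = [(10−1)·169² + (14−1)·183²]/(10+14−2) = 31473
t = (733 − 860)/√[31473·(1/10 + 1/14)] = -1.73
df = n₁ + n₂ − 2 = 22
Two-sided p-value ≈ 0.0978
Since p ≈ 0.0978 > α = 0.05, fail to reject H0; the evidence is not statistically significant.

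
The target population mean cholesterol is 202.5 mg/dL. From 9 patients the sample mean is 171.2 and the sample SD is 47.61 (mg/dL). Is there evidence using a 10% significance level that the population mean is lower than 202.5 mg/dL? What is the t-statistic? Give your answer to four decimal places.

-1.9723

H0: μ = 202.5; H1: μ < 202.5 (one-sample t-test, left-tailed).
t = (x̄ − μ₀)/(s/√n) = (171.2 − 202.5)/(47.61/√9) = -1.9723
df = n − 1 = 8
p-value = P(T ≤ -1.9723) ≈ 0.042
Since p ≈ 0.042 < α = 0.1, reject H0; the evidence is statistically significant.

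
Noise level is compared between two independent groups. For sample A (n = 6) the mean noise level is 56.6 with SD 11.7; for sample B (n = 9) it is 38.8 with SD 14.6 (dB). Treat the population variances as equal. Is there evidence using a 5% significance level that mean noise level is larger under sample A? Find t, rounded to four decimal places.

Let group 1 = sample A, group 2 = sample B. H0: μ_1 = μ_2; H1: μ_1 > μ_2 (two-sample pooled-variance t-test, right-tailed).
s_p² = [(6−1)·11.7² + (9−1)·14.6²]/(6+9−2) = 183.825
t = (56.6 − 38.8)/√[183.825·(1/6 + 1/9)] = 2.4910
df = n₁ + n₂ − 2 = 13
p-value = P(T ≥ 2.4910) ≈ 0.014
Since p ≈ 0.014 < α = 0.05, reject H0; the data support H1.

2.4910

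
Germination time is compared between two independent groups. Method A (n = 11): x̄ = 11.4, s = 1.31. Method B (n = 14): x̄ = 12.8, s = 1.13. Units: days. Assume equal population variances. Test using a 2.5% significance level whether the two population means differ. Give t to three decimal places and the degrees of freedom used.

Let group 1 = method A, group 2 = method B. H0: μ_1 = μ_2; H1: μ_1 ≠ μ_2 (two-sample pooled-variance t-test, two-sided).
s_p² = [(11−1)·1.31² + (14−1)·1.13²]/(11+14−2) = 1.46786
t = (11.4 − 12.8)/√[1.46786·(1/11 + 1/14)] = -2.868
df = n₁ + n₂ − 2 = 23
Two-sided p-value ≈ 0.009
Since p ≈ 0.009 < α = 0.025, reject H0; the data support H1.

t = -2.868, df = 23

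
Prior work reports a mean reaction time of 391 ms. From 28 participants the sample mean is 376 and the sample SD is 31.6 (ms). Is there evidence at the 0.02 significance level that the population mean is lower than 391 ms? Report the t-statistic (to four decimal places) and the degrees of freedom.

H0: μ = 391; H1: μ < 391 (one-sample t-test, left-tailed).
t = (x̄ − μ₀)/(s/√n) = (376 − 391)/(31.6/√28) = -2.5118
df = n − 1 = 27
p-value = P(T ≤ -2.5118) ≈ 0.009
Since p ≈ 0.009 < α = 0.02, reject H0; the evidence is statistically significant.

t = -2.5118, df = 27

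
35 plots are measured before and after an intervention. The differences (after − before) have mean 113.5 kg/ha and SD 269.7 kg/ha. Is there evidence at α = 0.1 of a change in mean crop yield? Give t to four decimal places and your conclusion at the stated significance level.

t = 2.4897; reject H0

H0: μ_d = 0; H1: μ_d ≠ 0 (paired t-test on the differences, two-sided).
t = d̄/(s_d/√n) = 113.5/(269.7/√35) = 2.4897
df = n − 1 = 34
Two-sided p-value ≈ 0.018
Since p ≈ 0.018 < α = 0.1, reject H0; the data support H1.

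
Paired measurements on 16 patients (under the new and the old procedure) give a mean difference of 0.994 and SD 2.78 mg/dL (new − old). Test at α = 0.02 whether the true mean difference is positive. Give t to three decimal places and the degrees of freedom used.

t = 1.430, df = 15

H0: μ_d = 0; H1: μ_d > 0 (paired t-test on the differences, right-tailed).
t = d̄/(s_d/√n) = 0.994/(2.78/√16) = 1.430
df = n − 1 = 15
p-value = P(T ≥ 1.430) ≈ 0.0866
Since p ≈ 0.0866 > α = 0.02, fail to reject H0; the evidence is not statistically significant.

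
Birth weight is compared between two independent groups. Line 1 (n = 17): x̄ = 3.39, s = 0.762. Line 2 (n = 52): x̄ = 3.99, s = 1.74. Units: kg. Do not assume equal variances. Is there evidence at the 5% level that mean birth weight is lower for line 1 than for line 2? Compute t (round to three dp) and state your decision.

t = -1.974; reject H0

Let group 1 = line 1, group 2 = line 2. H0: μ_1 = μ_2; H1: μ_1 < μ_2 (Welch's two-sample t-test, left-tailed).
t = (x̄_1 − x̄_2)/√(s_1²/n_1 + s_2²/n_2) = (3.39 − 3.99)/√(0.762²/17 + 1.74²/52) = -1.974
Welch–Satterthwaite df ≈ 61.23
p-value = P(T ≤ -1.974) ≈ 0.0264
Since p ≈ 0.0264 < α = 0.05, reject H0; the evidence is statistically significant.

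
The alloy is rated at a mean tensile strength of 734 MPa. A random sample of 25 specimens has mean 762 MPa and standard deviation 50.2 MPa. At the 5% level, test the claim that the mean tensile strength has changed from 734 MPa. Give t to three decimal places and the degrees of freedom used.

H0: μ = 734; H1: μ ≠ 734 (one-sample t-test, two-sided).
t = (x̄ − μ₀)/(s/√n) = (762 − 734)/(50.2/√25) = 2.789
df = n − 1 = 24
Two-sided p-value ≈ 0.0102
Since p ≈ 0.0102 < α = 0.05, reject H0; the evidence is statistically significant.

t = 2.789, df = 24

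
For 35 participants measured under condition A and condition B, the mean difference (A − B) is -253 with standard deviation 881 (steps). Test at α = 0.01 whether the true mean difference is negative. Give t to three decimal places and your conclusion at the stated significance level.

H0: μ_d = 0; H1: μ_d < 0 (paired t-test on the differences, left-tailed).
t = d̄/(s_d/√n) = -253/(881/√35) = -1.699
df = n − 1 = 34
p-value = P(T ≤ -1.699) ≈ 0.049
Since p ≈ 0.049 > α = 0.01, fail to reject H0; the evidence is not statistically significant.

t = -1.699; fail to reject H0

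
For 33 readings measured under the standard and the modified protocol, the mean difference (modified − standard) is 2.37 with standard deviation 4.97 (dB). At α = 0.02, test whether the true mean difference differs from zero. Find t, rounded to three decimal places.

2.739

H0: μ_d = 0; H1: μ_d ≠ 0 (paired t-test on the differences, two-sided).
t = d̄/(s_d/√n) = 2.37/(4.97/√33) = 2.739
df = n − 1 = 32
Two-sided p-value ≈ 0.0100
Since p ≈ 0.0100 < α = 0.02, reject H0; the evidence is statistically significant.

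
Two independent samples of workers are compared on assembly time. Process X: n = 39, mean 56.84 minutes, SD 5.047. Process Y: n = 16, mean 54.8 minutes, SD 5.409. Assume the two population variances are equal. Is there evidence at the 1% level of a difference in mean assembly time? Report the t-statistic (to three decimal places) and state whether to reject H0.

Let group 1 = process X, group 2 = process Y. H0: μ_1 = μ_2; H1: μ_1 ≠ μ_2 (two-sample pooled-variance t-test, two-sided).
s_p² = [(39−1)·5.047² + (16−1)·5.409²]/(39+16−2) = 26.5435
t = (56.84 − 54.8)/√[26.5435·(1/39 + 1/16)] = 1.334
df = n₁ + n₂ − 2 = 53
Two-sided p-value ≈ 0.1880
Since p ≈ 0.1880 > α = 0.01, fail to reject H0; the data do not provide sufficient evidence against H0.

t = 1.334; fail to reject H0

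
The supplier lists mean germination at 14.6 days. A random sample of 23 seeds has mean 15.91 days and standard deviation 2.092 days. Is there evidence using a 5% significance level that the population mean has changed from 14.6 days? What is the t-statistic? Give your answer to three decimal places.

3.003

H0: μ = 14.6; H1: μ ≠ 14.6 (one-sample t-test, two-sided).
t = (x̄ − μ₀)/(s/√n) = (15.91 − 14.6)/(2.092/√23) = 3.003
df = n − 1 = 22
Two-sided p-value ≈ 0.0065
Since p ≈ 0.0065 < α = 0.05, reject H0; the evidence is statistically significant.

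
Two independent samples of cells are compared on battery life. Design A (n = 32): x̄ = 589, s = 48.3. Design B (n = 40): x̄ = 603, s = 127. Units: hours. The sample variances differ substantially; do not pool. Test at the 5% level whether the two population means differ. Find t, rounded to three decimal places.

-0.642

Let group 1 = design A, group 2 = design B. H0: μ_1 = μ_2; H1: μ_1 ≠ μ_2 (Welch's two-sample t-test, two-sided).
t = (x̄_1 − x̄_2)/√(s_1²/n_1 + s_2²/n_2) = (589 − 603)/√(48.3²/32 + 127²/40) = -0.642
Welch–Satterthwaite df ≈ 52.23
Two-sided p-value ≈ 0.5239
Since p ≈ 0.5239 > α = 0.05, fail to reject H0; the data do not provide sufficient evidence against H0.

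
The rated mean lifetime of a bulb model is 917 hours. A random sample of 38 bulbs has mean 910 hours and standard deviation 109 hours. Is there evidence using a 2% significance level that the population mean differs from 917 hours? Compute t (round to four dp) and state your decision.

t = -0.3959; fail to reject H0

H0: μ = 917; H1: μ ≠ 917 (one-sample t-test, two-sided).
t = (x̄ − μ₀)/(s/√n) = (910 − 917)/(109/√38) = -0.3959
df = n − 1 = 37
Two-sided p-value ≈ 0.694
Since p ≈ 0.694 > α = 0.02, fail to reject H0; the evidence is not statistically significant.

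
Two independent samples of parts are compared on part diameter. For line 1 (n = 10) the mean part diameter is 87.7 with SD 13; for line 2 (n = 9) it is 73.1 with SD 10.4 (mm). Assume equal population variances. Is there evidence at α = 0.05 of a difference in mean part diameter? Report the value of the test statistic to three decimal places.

2.682

Let group 1 = line 1, group 2 = line 2. H0: μ_1 = μ_2; H1: μ_1 ≠ μ_2 (two-sample pooled-variance t-test, two-sided).
s_p² = [(10−1)·13² + (9−1)·10.4²]/(10+9−2) = 140.369
t = (87.7 − 73.1)/√[140.369·(1/10 + 1/9)] = 2.682
df = n₁ + n₂ − 2 = 17
Two-sided p-value ≈ 0.0158
Since p ≈ 0.0158 < α = 0.05, reject H0; the evidence is statistically significant.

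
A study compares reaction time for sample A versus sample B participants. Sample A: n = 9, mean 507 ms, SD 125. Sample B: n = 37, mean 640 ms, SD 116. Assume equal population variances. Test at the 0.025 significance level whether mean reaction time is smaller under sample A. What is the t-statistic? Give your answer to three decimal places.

-3.041

Let group 1 = sample A, group 2 = sample B. H0: μ_1 = μ_2; H1: μ_1 < μ_2 (two-sample pooled-variance t-test, left-tailed).
s_p² = [(9−1)·125² + (37−1)·116²]/(9+37−2) = 13850.4
t = (507 − 640)/√[13850.4·(1/9 + 1/37)] = -3.041
df = n₁ + n₂ − 2 = 44
p-value = P(T ≤ -3.041) ≈ 0.0020
Since p ≈ 0.0020 < α = 0.025, reject H0; the evidence is statistically significant.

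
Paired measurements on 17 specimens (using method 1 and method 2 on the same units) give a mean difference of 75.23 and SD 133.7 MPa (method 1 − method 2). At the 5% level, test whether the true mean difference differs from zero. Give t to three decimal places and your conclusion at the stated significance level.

H0: μ_d = 0; H1: μ_d ≠ 0 (paired t-test on the differences, two-sided).
t = d̄/(s_d/√n) = 75.23/(133.7/√17) = 2.320
df = n − 1 = 16
Two-sided p-value ≈ 0.0339
Since p ≈ 0.0339 < α = 0.05, reject H0; the data support H1.

t = 2.320; reject H0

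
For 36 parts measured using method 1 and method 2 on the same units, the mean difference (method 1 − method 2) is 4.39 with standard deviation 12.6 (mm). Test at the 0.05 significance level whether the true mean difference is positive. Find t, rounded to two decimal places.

2.09

H0: μ_d = 0; H1: μ_d > 0 (paired t-test on the differences, right-tailed).
t = d̄/(s_d/√n) = 4.39/(12.6/√36) = 2.09
df = n − 1 = 35
p-value = P(T ≥ 2.09) ≈ 0.0220
Since p ≈ 0.0220 < α = 0.05, reject H0; the data support H1.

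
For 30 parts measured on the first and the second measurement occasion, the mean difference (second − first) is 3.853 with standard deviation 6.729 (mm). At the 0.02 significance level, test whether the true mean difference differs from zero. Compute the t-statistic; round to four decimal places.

3.1362

H0: μ_d = 0; H1: μ_d ≠ 0 (paired t-test on the differences, two-sided).
t = d̄/(s_d/√n) = 3.853/(6.729/√30) = 3.1362
df = n − 1 = 29
Two-sided p-value ≈ 0.0039
Since p ≈ 0.0039 < α = 0.02, reject H0; the data support H1.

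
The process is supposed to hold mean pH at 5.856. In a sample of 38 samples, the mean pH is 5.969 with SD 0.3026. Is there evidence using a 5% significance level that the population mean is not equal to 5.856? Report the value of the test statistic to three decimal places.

2.302

H0: μ = 5.856; H1: μ ≠ 5.856 (one-sample t-test, two-sided).
t = (x̄ − μ₀)/(s/√n) = (5.969 − 5.856)/(0.3026/√38) = 2.302
df = n − 1 = 37
Two-sided p-value ≈ 0.027
Since p ≈ 0.027 < α = 0.05, reject H0; the data support H1.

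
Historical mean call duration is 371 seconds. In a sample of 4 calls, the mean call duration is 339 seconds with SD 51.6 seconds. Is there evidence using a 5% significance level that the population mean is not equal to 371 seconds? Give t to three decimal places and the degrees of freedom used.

H0: μ = 371; H1: μ ≠ 371 (one-sample t-test, two-sided).
t = (x̄ − μ₀)/(s/√n) = (339 − 371)/(51.6/√4) = -1.240
df = n − 1 = 3
Two-sided p-value ≈ 0.3030
Since p ≈ 0.3030 > α = 0.05, fail to reject H0; the data do not provide sufficient evidence against H0.

t = -1.240, df = 3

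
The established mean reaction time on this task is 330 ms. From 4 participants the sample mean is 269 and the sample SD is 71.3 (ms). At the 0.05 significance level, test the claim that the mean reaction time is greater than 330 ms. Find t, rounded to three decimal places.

-1.711

H0: μ = 330; H1: μ > 330 (one-sample t-test, right-tailed).
t = (x̄ − μ₀)/(s/√n) = (269 − 330)/(71.3/√4) = -1.711
df = n − 1 = 3
p-value = P(T ≥ -1.711) ≈ 0.9072
Since p ≈ 0.9072 > α = 0.05, fail to reject H0; the data do not provide sufficient evidence against H0.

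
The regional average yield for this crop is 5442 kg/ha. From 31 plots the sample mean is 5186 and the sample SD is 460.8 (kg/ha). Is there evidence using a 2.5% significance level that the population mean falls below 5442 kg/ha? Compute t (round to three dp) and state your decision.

H0: μ = 5442; H1: μ < 5442 (one-sample t-test, left-tailed).
t = (x̄ − μ₀)/(s/√n) = (5186 − 5442)/(460.8/√31) = -3.093
df = n − 1 = 30
p-value = P(T ≤ -3.093) ≈ 0.002
Since p ≈ 0.002 < α = 0.025, reject H0; the evidence is statistically significant.

t = -3.093; reject H0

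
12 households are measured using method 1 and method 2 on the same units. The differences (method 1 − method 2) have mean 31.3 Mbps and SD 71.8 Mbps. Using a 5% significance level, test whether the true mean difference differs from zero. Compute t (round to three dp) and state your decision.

t = 1.510; fail to reject H0

H0: μ_d = 0; H1: μ_d ≠ 0 (paired t-test on the differences, two-sided).
t = d̄/(s_d/√n) = 31.3/(71.8/√12) = 1.510
df = n − 1 = 11
Two-sided p-value ≈ 0.159
Since p ≈ 0.159 > α = 0.05, fail to reject H0; the evidence is not statistically significant.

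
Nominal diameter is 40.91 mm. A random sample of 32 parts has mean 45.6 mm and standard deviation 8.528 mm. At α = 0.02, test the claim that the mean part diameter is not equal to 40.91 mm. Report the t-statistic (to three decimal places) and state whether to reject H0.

H0: μ = 40.91; H1: μ ≠ 40.91 (one-sample t-test, two-sided).
t = (x̄ − μ₀)/(s/√n) = (45.6 − 40.91)/(8.528/√32) = 3.111
df = n − 1 = 31
Two-sided p-value ≈ 0.004
Since p ≈ 0.004 < α = 0.02, reject H0; the evidence is statistically significant.

t = 3.111; reject H0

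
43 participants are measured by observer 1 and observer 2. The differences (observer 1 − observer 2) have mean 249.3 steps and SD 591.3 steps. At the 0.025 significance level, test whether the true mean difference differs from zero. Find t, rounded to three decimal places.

H0: μ_d = 0; H1: μ_d ≠ 0 (paired t-test on the differences, two-sided).
t = d̄/(s_d/√n) = 249.3/(591.3/√43) = 2.765
df = n − 1 = 42
Two-sided p-value ≈ 0.008
Since p ≈ 0.008 < α = 0.025, reject H0; the data support H1.

2.765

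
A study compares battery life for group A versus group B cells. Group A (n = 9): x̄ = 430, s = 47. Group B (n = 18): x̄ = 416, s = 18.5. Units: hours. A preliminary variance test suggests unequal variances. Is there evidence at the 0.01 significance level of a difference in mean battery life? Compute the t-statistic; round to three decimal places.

0.861

Let group 1 = group A, group 2 = group B. H0: μ_1 = μ_2; H1: μ_1 ≠ μ_2 (Welch's two-sample t-test, two-sided).
t = (x̄_1 − x̄_2)/√(s_1²/n_1 + s_2²/n_2) = (430 − 416)/√(47²/9 + 18.5²/18) = 0.861
Welch–Satterthwaite df ≈ 9.26
Two-sided p-value ≈ 0.4110
Since p ≈ 0.4110 > α = 0.01, fail to reject H0; the data do not provide sufficient evidence against H0.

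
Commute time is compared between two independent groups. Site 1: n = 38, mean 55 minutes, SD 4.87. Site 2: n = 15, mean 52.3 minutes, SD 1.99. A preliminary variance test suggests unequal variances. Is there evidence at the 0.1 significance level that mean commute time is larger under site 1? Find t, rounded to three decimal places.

2.865

Let group 1 = site 1, group 2 = site 2. H0: μ_1 = μ_2; H1: μ_1 > μ_2 (Welch's two-sample t-test, right-tailed).
t = (x̄_1 − x̄_2)/√(s_1²/n_1 + s_2²/n_2) = (55 − 52.3)/√(4.87²/38 + 1.99²/15) = 2.865
Welch–Satterthwaite df ≈ 50.87
p-value = P(T ≥ 2.865) ≈ 0.003
Since p ≈ 0.003 < α = 0.1, reject H0; the data support H1.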